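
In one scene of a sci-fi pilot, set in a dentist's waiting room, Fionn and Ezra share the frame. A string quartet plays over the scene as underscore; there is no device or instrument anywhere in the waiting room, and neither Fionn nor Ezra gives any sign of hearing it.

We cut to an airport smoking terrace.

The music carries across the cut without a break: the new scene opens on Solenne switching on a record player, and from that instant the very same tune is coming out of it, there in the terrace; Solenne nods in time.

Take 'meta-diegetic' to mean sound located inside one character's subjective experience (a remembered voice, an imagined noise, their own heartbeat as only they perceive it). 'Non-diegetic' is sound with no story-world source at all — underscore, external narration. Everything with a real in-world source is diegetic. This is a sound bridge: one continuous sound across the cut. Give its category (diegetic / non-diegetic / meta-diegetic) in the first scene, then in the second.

non-diegetic, diegetic

Scene one: there's no in-world source anywhere and no character hears it — underscore for the audience only → non-diegetic.
Scene two: once Solenne turns on a record player, the music has a real source in the story world and Solenne reacts to it → diegetic.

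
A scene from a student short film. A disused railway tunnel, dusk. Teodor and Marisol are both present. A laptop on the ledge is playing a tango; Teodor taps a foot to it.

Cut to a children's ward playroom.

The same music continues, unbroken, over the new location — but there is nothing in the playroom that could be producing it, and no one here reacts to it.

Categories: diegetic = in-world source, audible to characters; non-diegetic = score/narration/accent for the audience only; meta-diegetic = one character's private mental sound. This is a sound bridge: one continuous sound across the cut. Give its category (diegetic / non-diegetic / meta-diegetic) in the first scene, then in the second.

diegetic, non-diegetic

Scene one: a laptop is an on-screen source and Teodor reacts to it → diegetic.
Scene two: there is no source in the playroom and no one hears it — it's now underscore → non-diegetic.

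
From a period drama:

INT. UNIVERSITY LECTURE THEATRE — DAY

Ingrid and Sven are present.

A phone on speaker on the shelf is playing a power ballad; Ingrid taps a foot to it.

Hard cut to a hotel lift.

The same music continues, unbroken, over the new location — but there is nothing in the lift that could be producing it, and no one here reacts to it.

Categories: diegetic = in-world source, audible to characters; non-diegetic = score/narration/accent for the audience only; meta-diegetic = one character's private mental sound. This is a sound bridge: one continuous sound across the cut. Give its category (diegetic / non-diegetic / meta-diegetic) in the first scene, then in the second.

diegetic, non-diegetic

Scene one: a phone on speaker is an on-screen source and Ingrid reacts to it → diegetic.
Scene two: there is no source in the lift and no one hears it — it's now underscore → non-diegetic.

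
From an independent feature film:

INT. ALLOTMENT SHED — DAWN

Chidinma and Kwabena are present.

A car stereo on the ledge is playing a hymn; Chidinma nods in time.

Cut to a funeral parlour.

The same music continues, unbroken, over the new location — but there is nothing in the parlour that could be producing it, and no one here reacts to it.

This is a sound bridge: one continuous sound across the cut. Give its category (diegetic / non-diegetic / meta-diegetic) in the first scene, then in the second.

diegetic, non-diegetic

Scene one: a car stereo is an on-screen source and Chidinma reacts to it → diegetic.
Scene two: there is no source in the parlour and no one hears it — it's now underscore → non-diegetic.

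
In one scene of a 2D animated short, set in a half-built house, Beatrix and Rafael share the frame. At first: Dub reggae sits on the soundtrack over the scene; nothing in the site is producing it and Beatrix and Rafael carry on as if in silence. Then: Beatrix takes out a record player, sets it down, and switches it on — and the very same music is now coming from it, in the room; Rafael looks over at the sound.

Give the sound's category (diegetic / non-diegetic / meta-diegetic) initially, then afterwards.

Initially: no in-world source exists and no character can hear it — underscore → non-diegetic.
Afterwards: a record player is now a real source in the story world and the characters hear it → diegetic.

non-diegetic, diegetic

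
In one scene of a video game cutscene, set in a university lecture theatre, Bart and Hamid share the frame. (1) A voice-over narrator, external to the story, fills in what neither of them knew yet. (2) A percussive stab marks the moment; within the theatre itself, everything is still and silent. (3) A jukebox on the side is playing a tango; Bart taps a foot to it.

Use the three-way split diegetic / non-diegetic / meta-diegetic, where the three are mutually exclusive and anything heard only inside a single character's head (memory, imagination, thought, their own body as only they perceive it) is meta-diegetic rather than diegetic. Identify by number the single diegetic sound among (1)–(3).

(1) commentary laid over the scene from outside the fiction → non-diegetic.
(2) an editorial stinger — it belongs to the cut, not the story world → non-diegetic.
(3) a jukebox is a physical source in the scene and Bart reacts to it → diegetic.
Only (3) is diegetic.

3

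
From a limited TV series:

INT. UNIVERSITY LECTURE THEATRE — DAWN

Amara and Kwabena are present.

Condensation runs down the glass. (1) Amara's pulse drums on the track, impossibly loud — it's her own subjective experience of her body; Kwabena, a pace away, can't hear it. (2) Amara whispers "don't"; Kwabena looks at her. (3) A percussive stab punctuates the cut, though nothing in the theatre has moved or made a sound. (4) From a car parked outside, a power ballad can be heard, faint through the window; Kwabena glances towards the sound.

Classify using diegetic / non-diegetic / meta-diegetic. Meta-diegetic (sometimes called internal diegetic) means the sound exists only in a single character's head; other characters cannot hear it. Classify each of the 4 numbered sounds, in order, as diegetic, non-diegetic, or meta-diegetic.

Sound (1): point-of-audition from inside Amara's body; not a sound in the room, so meta-diegetic.
Sound (2): on-screen dialogue — Amara speaks and Kwabena is there to hear, so diegetic.
(3) an editorial stinger — it belongs to the cut, not the story world → non-diegetic.
(4) it's coming from a car parked outside — a location within the story world — and Kwabena reacts → diegetic.

meta-diegetic, diegetic, non-diegetic, diegetic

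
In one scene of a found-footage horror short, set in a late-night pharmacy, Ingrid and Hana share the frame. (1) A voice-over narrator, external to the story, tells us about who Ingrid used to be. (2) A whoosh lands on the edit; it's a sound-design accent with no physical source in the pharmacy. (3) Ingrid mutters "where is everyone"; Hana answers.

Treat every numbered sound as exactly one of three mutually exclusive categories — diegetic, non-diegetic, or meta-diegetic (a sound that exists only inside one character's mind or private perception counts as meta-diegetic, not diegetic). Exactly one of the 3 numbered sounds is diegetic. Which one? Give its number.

Sound (1): external voice-over — not a character, not heard by anyone in the scene, so non-diegetic.
(2) it's a sound-design accent with no in-world source; no one in the scene can hear it → non-diegetic.
(3) on-screen dialogue — Ingrid speaks and Hana is there to hear → diegetic.
Only (3) is diegetic.

3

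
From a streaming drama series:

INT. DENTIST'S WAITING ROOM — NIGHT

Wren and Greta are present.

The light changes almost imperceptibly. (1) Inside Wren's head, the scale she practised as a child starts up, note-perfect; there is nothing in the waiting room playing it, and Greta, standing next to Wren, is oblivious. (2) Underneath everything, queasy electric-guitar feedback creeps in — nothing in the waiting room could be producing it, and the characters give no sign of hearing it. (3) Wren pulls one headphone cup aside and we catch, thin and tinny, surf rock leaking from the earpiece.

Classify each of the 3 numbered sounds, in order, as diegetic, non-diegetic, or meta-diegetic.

(1) it lives in Wren's subjectivity, not in the waiting room → meta-diegetic.
(2) score with no on-screen or off-screen source; it exists for the audience alone → non-diegetic.
(3) is diegetic: it's leaking from a physical pair of headphones in the scene.

meta-diegetic, non-diegetic, diegetic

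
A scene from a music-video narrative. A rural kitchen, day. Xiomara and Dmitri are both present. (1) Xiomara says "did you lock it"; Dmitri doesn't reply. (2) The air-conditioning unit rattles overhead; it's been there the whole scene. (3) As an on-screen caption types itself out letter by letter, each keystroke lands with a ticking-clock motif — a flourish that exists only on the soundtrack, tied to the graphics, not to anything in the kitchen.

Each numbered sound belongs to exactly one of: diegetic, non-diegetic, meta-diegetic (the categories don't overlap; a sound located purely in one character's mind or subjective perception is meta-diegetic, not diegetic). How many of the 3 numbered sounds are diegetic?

(1) spoken by a character present in the story world → diegetic.
Sound (2): it's the actual ambient sound of the location, so diegetic.
Sound (3): it accompanies on-screen graphics, not anything inside the story world, so non-diegetic.
Diegetic: (1), (2) — that's 2.

2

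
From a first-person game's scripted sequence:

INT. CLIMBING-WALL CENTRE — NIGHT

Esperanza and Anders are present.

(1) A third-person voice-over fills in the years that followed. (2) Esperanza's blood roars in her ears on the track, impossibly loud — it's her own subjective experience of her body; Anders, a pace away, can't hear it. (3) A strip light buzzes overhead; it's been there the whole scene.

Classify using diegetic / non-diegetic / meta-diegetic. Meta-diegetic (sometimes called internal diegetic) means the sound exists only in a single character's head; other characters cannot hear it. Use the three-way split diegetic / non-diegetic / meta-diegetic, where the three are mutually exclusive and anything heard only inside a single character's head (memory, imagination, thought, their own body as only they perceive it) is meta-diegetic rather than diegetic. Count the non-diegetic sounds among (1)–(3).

(1) commentary laid over the scene from outside the fiction → non-diegetic.
(2) is meta-diegetic: point-of-audition from inside Esperanza's body; not a sound in the room.
(3) is diegetic: a strip light is part of the location's real environment.
So 1 of the 3 is non-diegetic: (1).

1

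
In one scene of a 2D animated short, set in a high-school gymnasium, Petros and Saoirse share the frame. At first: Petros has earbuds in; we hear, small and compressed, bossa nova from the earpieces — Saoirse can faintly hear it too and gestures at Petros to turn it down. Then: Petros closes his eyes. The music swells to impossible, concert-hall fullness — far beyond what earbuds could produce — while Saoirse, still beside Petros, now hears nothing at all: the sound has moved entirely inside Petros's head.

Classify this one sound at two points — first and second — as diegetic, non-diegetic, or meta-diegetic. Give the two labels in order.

diegetic, meta-diegetic

First: the earbuds are a physical source both characters can hear → diegetic.
Second: the music now exists only as Petros's subjective experience; Saoirse can no longer hear it → meta-diegetic.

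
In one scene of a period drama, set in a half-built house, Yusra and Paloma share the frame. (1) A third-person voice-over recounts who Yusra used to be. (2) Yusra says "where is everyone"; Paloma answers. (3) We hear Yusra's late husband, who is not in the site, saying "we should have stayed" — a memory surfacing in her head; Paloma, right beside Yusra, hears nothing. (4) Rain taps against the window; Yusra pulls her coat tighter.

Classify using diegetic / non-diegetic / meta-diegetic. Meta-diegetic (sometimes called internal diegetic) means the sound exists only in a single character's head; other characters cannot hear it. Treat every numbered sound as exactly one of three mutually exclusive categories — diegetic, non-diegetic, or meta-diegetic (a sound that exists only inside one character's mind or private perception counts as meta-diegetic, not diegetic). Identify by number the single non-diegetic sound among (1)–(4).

(1) is non-diegetic: the narrator exists outside the story world, addressing only the audience.
(2) spoken by a character present in the story world → diegetic.
Sound (3): the voice is a memory playing only inside Yusra's mind; Paloma can't hear it, so meta-diegetic.
(4) rain is part of the location's real environment → diegetic.
Only (1) is non-diegetic.

1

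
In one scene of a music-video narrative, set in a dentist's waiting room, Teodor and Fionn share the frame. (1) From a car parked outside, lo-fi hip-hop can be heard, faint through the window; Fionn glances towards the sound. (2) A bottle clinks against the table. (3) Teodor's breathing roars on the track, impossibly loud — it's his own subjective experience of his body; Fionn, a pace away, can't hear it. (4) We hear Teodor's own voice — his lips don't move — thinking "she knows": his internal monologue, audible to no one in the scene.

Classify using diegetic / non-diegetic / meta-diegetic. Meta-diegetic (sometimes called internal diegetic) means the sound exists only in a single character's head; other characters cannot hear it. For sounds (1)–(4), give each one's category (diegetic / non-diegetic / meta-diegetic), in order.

(1) is diegetic: it's coming from a car parked outside — a location within the story world — and Fionn reacts.
(2) a bottle is a real object/event in the scene's world → diegetic.
Sound (3): it's Teodor's internal bodily sensation rendered as sound; only Teodor 'hears' it, so meta-diegetic.
(4) is meta-diegetic: it's Teodor's unspoken thought, heard only by the audience via his subjectivity.

diegetic, diegetic, meta-diegetic, meta-diegetic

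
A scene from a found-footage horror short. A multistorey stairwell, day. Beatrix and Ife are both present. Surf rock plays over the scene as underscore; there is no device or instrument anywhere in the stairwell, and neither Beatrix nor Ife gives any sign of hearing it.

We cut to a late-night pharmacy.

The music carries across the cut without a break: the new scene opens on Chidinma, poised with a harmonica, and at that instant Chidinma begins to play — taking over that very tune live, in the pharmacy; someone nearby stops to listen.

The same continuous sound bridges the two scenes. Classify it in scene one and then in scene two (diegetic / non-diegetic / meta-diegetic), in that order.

non-diegetic, diegetic

Scene one: there's no in-world source anywhere and no character hears it — underscore for the audience only → non-diegetic.
Scene two: from the moment Chidinma starts playing, the tune is being performed on a harmonica inside the story world and another character hears it → diegetic.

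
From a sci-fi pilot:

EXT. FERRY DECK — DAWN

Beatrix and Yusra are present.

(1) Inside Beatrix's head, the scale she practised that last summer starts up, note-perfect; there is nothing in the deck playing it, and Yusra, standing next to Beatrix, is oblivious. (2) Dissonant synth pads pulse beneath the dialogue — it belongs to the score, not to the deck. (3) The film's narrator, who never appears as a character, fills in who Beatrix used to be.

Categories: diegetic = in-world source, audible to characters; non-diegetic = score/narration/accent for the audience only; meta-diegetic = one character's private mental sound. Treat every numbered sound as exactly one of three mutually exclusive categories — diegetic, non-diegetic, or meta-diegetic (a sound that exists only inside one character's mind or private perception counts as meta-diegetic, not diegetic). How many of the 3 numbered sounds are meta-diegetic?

(1) is meta-diegetic: remembered music, private to Beatrix — Yusra is oblivious because it isn't in the room.
(2) score with no on-screen or off-screen source; it exists for the audience alone → non-diegetic.
Sound (3): the narrator exists outside the story world, addressing only the audience, so non-diegetic.
So 1 of the 3 is meta-diegetic: (1).

1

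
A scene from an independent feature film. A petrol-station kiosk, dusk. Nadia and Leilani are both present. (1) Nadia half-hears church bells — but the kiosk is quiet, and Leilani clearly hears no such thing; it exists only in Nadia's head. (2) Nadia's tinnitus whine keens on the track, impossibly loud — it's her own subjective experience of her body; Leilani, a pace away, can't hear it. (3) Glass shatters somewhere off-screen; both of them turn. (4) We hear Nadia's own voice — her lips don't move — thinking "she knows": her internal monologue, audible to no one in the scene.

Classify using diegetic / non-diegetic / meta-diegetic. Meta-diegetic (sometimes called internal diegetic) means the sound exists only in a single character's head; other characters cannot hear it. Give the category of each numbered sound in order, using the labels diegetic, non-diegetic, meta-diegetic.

(1) is meta-diegetic: Nadia alone 'hears' it — an imagined sound, not present in the space.
(2) is meta-diegetic: point-of-audition from inside Nadia's body; not a sound in the room.
(3) glass is a real object/event in the scene's world → diegetic.
(4) is meta-diegetic: internal monologue — inside Nadia's mind, not spoken into the scene.

meta-diegetic, meta-diegetic, diegetic, meta-diegetic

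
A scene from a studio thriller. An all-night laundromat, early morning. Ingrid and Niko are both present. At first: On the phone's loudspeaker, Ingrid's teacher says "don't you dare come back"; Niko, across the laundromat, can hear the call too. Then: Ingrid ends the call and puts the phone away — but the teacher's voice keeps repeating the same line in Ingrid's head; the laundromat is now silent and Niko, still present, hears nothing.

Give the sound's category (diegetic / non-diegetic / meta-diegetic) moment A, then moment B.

Moment A: the loudspeaker is an in-world source; both Ingrid and Niko hear the call → diegetic.
Moment B: with the phone off, the voice continues only as Ingrid's private mental replay — Niko can't hear it → meta-diegetic.

diegetic, meta-diegetic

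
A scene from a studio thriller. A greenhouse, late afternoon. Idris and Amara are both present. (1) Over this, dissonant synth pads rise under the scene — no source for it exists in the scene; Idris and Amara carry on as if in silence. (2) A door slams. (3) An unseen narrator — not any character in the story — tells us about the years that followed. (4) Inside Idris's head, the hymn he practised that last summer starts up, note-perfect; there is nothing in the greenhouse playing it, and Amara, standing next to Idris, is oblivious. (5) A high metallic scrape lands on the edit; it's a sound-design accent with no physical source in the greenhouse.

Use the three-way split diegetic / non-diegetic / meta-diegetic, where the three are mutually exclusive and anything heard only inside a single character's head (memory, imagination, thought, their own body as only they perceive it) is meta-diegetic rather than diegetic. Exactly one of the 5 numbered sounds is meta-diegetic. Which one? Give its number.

(1) nothing in the greenhouse produces it and the characters don't hear it — pure soundtrack → non-diegetic.
(2) a door is a real object/event in the scene's world → diegetic.
(3) is non-diegetic: external voice-over — not a character, not heard by anyone in the scene.
Sound (4): remembered music, private to Idris — Amara is oblivious because it isn't in the room, so meta-diegetic.
(5) is non-diegetic: nothing in the scene produces it; it's an accent added for the audience.
Only (4) is meta-diegetic.

4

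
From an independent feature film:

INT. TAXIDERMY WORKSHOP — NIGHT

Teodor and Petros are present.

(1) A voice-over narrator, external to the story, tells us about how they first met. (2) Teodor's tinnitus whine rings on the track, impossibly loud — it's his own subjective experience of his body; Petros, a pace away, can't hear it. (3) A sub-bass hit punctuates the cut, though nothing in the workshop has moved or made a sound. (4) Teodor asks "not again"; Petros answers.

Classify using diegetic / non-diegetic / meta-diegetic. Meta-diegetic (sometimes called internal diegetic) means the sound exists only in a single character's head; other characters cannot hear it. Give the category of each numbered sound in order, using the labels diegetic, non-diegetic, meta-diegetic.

non-diegetic, meta-diegetic, non-diegetic, diegetic

Sound (1): commentary laid over the scene from outside the fiction, so non-diegetic.
(2) is meta-diegetic: point-of-audition from inside Teodor's body; not a sound in the room.
Sound (3): an editorial stinger — it belongs to the cut, not the story world, so non-diegetic.
(4) Teodor is a character speaking aloud in the scene → diegetic.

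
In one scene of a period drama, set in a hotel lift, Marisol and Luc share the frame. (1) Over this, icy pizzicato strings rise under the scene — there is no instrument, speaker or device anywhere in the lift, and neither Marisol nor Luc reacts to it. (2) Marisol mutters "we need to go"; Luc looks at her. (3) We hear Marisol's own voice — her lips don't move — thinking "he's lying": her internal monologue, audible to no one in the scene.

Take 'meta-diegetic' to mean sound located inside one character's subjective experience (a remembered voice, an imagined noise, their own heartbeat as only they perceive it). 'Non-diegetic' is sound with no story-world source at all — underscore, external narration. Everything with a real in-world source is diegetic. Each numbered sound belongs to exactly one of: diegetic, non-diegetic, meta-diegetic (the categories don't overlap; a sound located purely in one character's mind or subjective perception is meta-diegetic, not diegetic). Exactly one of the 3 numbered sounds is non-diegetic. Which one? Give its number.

(1) is non-diegetic: score with no on-screen or off-screen source; it exists for the audience alone.
Sound (2): Marisol is a character speaking aloud in the scene, so diegetic.
Sound (3): internal monologue — inside Marisol's mind, not spoken into the scene, so meta-diegetic.
Only (1) is non-diegetic.

1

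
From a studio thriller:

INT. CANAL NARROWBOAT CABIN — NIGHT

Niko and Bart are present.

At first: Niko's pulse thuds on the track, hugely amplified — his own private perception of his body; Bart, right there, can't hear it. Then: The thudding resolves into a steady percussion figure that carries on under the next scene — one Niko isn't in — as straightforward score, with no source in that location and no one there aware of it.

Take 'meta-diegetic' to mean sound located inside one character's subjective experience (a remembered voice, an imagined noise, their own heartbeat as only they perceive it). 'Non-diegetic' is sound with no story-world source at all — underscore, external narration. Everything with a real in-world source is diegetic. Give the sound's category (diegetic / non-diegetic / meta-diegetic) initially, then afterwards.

meta-diegetic, non-diegetic

Initially: it's Niko's subjective body sound, inaudible to Bart → meta-diegetic.
Afterwards: detached from Niko and playing as sourceless score over a scene he isn't in — for the audience only → non-diegetic.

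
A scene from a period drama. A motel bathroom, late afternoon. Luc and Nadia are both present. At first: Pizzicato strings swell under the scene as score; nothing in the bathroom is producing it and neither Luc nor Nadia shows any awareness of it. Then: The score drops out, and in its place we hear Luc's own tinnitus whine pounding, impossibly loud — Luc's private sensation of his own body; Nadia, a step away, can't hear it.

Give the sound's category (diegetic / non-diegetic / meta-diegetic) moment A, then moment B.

non-diegetic, meta-diegetic

Moment A: underscore with no in-world source, inaudible to the characters → non-diegetic.
Moment B: the body sound is Luc's subjective perception alone — Nadia can't hear it → meta-diegetic.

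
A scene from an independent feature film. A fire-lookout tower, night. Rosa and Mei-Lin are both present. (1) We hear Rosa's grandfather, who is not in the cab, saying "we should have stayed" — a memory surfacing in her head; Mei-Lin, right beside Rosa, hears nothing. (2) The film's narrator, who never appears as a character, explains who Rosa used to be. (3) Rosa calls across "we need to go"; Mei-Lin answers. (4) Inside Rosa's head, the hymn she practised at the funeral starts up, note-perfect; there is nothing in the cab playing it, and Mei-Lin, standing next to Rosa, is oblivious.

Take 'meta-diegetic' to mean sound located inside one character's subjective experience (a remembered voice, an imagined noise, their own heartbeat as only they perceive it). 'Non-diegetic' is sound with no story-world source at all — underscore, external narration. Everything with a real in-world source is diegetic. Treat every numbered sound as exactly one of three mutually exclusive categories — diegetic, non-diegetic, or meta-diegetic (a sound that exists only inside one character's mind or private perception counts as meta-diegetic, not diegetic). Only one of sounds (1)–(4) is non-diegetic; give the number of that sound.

2

(1) is meta-diegetic: it's Rosa's recollection rendered as sound; the other character can't hear it.
(2) external voice-over — not a character, not heard by anyone in the scene → non-diegetic.
Sound (3): Rosa is a character speaking aloud in the scene, so diegetic.
Sound (4): the music is a memory playing inside Rosa's mind alone; no real-world source, Mei-Lin can't hear it, so meta-diegetic.
Only (2) is non-diegetic.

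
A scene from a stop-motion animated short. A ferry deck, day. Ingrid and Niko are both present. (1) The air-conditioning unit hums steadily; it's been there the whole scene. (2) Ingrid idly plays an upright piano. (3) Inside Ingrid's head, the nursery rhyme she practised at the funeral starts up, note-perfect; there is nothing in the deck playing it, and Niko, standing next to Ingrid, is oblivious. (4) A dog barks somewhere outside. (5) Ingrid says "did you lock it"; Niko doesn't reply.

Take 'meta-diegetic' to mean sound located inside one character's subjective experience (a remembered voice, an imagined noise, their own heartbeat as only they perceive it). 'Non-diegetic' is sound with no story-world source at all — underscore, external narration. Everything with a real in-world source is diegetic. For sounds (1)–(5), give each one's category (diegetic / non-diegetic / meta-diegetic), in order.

diegetic, diegetic, meta-diegetic, diegetic, diegetic

(1) it's the actual ambient sound of the location → diegetic.
(2) Ingrid is producing the music live, in the story world → diegetic.
(3) is meta-diegetic: remembered music, private to Ingrid — Niko is oblivious because it isn't in the room.
(4) is diegetic: an in-world source (a dog); characters could hear it.
(5) is diegetic: spoken by a character present in the story world.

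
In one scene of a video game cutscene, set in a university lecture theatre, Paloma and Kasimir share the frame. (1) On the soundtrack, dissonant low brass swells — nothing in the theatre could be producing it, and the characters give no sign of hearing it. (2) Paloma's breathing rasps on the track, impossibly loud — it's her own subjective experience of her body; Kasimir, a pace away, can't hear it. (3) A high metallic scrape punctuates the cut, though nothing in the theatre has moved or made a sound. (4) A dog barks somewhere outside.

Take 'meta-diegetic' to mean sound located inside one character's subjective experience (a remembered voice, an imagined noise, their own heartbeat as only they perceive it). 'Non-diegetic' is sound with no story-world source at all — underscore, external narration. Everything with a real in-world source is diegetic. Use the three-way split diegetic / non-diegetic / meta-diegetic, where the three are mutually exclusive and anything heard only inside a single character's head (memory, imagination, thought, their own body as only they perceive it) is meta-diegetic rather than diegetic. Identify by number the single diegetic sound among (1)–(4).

Sound (1): score with no on-screen or off-screen source; it exists for the audience alone, so non-diegetic.
(2) point-of-audition from inside Paloma's body; not a sound in the room → meta-diegetic.
Sound (3): nothing in the scene produces it; it's an accent added for the audience, so non-diegetic.
(4) is diegetic: the sound comes from a dog physically present in the location.
Only (4) is diegetic.

4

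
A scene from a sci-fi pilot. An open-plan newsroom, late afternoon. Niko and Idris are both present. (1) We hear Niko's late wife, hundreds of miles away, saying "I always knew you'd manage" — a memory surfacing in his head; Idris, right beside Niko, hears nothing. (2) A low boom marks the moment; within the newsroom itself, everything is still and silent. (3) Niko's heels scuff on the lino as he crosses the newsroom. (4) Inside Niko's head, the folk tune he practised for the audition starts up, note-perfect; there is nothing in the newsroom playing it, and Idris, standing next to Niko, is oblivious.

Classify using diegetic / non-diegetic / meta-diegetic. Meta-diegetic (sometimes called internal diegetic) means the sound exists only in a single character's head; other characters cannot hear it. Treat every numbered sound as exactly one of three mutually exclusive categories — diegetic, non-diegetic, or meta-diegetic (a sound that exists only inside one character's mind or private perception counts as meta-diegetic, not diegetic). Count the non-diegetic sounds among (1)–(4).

1

(1) is meta-diegetic: the voice is a memory playing only inside Niko's mind; Idris can't hear it.
(2) is non-diegetic: nothing in the scene produces it; it's an accent added for the audience.
(3) is diegetic: Niko's footsteps are produced in the story world.
Sound (4): remembered music, private to Niko — Idris is oblivious because it isn't in the room, so meta-diegetic.
So 1 of the 4 is non-diegetic: (2).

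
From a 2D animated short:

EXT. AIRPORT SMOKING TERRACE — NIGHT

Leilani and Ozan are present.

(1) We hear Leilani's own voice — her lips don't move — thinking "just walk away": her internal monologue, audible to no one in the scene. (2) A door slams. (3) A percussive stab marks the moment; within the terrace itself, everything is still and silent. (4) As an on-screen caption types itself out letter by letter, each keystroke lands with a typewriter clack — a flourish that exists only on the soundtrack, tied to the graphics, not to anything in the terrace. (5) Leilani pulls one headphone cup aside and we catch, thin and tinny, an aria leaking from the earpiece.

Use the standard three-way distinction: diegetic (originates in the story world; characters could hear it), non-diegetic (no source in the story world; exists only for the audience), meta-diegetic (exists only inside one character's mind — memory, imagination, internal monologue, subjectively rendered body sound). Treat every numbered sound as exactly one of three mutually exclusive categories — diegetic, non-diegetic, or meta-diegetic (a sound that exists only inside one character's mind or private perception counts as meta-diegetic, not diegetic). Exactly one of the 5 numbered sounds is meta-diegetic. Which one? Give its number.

(1) is meta-diegetic: Leilani's thought-voice: a private mental sound no other character can hear.
(2) an in-world source (a door); characters could hear it → diegetic.
Sound (3): it's a sound-design accent with no in-world source; no one in the scene can hear it, so non-diegetic.
Sound (4): the caption isn't part of the story world, so neither is the sound tied to it, so non-diegetic.
(5) is diegetic: the headphones are an on-screen source.
Only (1) is meta-diegetic.

1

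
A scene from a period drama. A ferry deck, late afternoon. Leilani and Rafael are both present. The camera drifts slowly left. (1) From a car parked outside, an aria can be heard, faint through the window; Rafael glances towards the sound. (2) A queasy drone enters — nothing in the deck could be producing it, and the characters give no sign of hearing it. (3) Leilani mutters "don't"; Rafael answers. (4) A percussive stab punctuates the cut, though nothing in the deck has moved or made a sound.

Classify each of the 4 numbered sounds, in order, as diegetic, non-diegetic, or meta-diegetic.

(1) is diegetic: it's coming from a car parked outside — a location within the story world — and Rafael reacts.
Sound (2): it has no source in the story world and no character can hear it — it's underscore, so non-diegetic.
(3) on-screen dialogue — Leilani speaks and Rafael is there to hear → diegetic.
(4) is non-diegetic: it's a sound-design accent with no in-world source; no one in the scene can hear it.

diegetic, non-diegetic, diegetic, non-diegetic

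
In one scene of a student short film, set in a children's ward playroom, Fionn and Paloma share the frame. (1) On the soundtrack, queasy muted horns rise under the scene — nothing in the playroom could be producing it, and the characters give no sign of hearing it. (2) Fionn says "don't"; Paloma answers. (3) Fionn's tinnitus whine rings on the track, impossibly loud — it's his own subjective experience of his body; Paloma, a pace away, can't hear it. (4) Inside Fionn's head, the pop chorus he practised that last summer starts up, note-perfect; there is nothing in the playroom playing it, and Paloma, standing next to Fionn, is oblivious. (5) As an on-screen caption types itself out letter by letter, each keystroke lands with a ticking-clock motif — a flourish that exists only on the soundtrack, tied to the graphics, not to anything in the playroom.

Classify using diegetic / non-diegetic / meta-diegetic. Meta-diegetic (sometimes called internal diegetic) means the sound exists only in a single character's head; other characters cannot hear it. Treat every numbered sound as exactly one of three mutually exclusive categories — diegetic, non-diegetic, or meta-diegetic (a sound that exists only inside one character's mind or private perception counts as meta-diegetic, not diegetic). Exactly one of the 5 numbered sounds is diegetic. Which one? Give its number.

(1) score with no on-screen or off-screen source; it exists for the audience alone → non-diegetic.
(2) on-screen dialogue — Fionn speaks and Paloma is there to hear → diegetic.
(3) is meta-diegetic: it's Fionn's internal bodily sensation rendered as sound; only Fionn 'hears' it.
(4) the music is a memory playing inside Fionn's mind alone; no real-world source, Paloma can't hear it → meta-diegetic.
(5) is non-diegetic: it accompanies on-screen graphics, not anything inside the story world.
Only (2) is diegetic.

2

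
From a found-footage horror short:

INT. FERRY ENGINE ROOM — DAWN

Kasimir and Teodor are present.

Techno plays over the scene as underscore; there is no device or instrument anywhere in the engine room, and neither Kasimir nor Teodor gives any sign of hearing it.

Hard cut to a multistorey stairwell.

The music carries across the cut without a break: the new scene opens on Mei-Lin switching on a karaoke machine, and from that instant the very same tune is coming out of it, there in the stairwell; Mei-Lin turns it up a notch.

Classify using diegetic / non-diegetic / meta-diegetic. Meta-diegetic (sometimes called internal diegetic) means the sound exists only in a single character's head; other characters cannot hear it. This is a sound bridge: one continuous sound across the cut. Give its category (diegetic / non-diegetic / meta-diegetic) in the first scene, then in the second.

non-diegetic, diegetic

Scene one: there's no in-world source anywhere and no character hears it — underscore for the audience only → non-diegetic.
Scene two: once Mei-Lin turns on a karaoke machine, the music has a real source in the story world and Mei-Lin reacts to it → diegetic.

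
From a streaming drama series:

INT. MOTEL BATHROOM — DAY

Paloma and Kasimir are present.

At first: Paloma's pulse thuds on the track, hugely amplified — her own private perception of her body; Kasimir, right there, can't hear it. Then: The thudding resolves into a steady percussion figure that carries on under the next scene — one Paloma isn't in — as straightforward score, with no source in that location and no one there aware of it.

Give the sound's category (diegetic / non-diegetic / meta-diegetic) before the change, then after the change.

Before the change: it's Paloma's subjective body sound, inaudible to Kasimir → meta-diegetic.
After the change: detached from Paloma and playing as sourceless score over a scene she isn't in — for the audience only → non-diegetic.

meta-diegetic, non-diegetic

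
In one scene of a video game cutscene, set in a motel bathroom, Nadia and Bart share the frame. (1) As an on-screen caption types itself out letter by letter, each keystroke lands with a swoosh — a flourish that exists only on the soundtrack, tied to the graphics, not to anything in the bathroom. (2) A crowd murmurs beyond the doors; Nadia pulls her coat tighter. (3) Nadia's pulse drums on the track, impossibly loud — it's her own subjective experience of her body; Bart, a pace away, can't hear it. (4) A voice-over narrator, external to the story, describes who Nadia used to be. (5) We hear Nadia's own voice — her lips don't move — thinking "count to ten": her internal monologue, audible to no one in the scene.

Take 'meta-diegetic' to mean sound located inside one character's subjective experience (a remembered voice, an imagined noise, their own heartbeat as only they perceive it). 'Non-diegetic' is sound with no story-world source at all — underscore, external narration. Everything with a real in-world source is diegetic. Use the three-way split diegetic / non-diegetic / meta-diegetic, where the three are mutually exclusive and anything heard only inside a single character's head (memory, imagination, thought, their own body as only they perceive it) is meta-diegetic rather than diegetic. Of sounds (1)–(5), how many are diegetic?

(1) it accompanies on-screen graphics, not anything inside the story world → non-diegetic.
(2) a crowd is part of the location's real environment → diegetic.
Sound (3): it's Nadia's internal bodily sensation rendered as sound; only Nadia 'hears' it, so meta-diegetic.
(4) is non-diegetic: the narrator exists outside the story world, addressing only the audience.
(5) it's Nadia's unspoken thought, heard only by the audience via her subjectivity → meta-diegetic.
So 1 of the 5 is diegetic: (2).

1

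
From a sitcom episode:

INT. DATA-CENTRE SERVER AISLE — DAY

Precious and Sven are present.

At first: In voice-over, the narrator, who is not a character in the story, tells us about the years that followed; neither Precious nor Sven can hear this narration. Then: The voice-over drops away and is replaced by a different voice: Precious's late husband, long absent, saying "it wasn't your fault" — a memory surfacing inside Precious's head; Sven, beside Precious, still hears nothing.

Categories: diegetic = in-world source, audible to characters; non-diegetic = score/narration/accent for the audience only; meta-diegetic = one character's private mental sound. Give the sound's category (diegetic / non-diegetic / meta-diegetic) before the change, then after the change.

Before the change: the external narrator addresses only the audience — outside the story world → non-diegetic.
After the change: the replacement voice is a memory inside Precious's mind specifically → meta-diegetic.

non-diegetic, meta-diegetic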